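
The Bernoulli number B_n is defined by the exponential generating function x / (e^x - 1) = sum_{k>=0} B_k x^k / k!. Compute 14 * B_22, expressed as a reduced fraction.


Bernoulli numbers can also be computed recursively via B_0 = 1 and sum_{j=0}^{m} C(m+1, j) B_j = 0 for m >= 1. Odd-index Bernoulli numbers vanish for k >= 3.
Computing B_22 = 854513/138, so 14 * B_22 = 14 * 854513/138 = 5981591/69.

5981591/69


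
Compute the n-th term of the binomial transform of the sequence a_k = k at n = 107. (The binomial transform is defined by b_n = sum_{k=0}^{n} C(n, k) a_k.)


With a_k = k, b_n = sum_{k=0}^{n} C(n, k) k. Using k * C(n, k) = n * C(n-1, k-1) gives b_n = n * sum_{k>=1} C(n-1, k-1) = n * 2^(n-1).
For n = 107: 107 * 2^106 = 107 * 81129638414606681695789005144064 = 8680871310362914941449423550414848.

8680871310362914941449423550414848


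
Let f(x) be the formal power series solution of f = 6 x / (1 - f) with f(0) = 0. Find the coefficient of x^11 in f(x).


Apply Lagrange inversion: f = 6 x * phi(f) with phi(t) = 1/(1 - t), so
[x^n] f = 6^n * (1/n) [t^(n-1)] phi(t)^n = 6^n * (1/n) [t^(n-1)] (1 - t)^(-n) = 6^n * (1/n) C(2n - 2, n - 1) = 6^n * C_{n-1}.
For n = 11: C_10 = C(20, 10) / 11 = 184756/11 = 16796.
With the 6^11 = 362797056 factor, the coefficient is 362797056 * 16796 = 6093539352576.

6093539352576


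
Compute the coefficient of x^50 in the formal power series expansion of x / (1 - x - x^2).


Let f(x) = sum_{k>=0} a_k x^k. Multiplying f(x) * (1 - x - x^2) = x and matching coefficients gives a_0 = 0, a_1 = 1, and a_k = a_{k-1} + a_{k-2} for k >= 2. These are the Fibonacci numbers F_k.
Iterating from F_0 = 0, F_1 = 1:
F_0=0, F_1=1, F_2=1, F_3=2, F_4=3, F_5=5, F_6=8, F_7=13, F_8=21, F_9=34, ...
F_50 = 12586269025.

12586269025


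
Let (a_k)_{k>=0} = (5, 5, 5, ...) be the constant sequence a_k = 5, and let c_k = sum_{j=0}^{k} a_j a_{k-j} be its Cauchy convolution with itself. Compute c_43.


Since a_j = 5 for all j >= 0, the convolution sum becomes
c_k = sum_{j=0}^{k} 5 * 5 = 25 * (k + 1).
Equivalently, the generating function of (a_k) is 5/(1 - x) and its square is 25/(1 - x)^2 = sum_{k>=0} 25(k + 1) x^k.
For k = 43: 25 * 44 = 1100.

1100


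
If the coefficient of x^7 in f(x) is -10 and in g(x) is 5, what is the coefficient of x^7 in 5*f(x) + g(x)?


Scalar multiplication scales coefficients: 5 * -10 = -50.
Then add the g coefficient: -50 + 5
= -45

-45


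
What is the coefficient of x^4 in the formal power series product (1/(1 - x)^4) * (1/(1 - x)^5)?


Combine the factors: (1/(1 - x)^4) * (1/(1 - x)^5) = 1/(1 - x)^9.
Then use 1/(1 - x)^r = sum_{k>=0} C(k + r - 1, r - 1) x^k with r = 9 and k = 4:
C(12, 8) = 495.

495


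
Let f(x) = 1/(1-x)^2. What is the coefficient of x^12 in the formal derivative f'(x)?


Differentiate: d/dx [ 1/(1-x)^r ] = r / (1-x)^(r+1).
Here r = 2, so f'(x) = 2 / (1-x)^3.
The expansion of 1/(1-x)^(r+1) has coefficient of x^n equal to C(n+r, r).
So the coefficient of x^12 in f'(x) is
2 * C(14, 2) = 2 * 91 = 182

182


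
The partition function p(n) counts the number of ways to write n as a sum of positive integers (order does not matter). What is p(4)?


Using the generating function prod_{k>=1} 1/(1-x^k), we compute p(4).
By dynamic programming over parts 1 through 4:
p(4) = 5

5


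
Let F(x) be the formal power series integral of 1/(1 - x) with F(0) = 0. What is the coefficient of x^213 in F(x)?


1/(1 - x) = sum_{k>=0} x^k. Integrating termwise and using F(0) = 0 gives
F(x) = sum_{k>=0} x^(k+1) / (k+1) = sum_{m>=1} x^m / m = -ln(1 - x).
So the coefficient of x^213 is 1/213 = 1/213.

1/213


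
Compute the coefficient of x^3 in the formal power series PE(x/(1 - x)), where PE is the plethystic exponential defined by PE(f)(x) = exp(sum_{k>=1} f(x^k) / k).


For f(x) = x/(1 - x) we have
sum_{k>=1} f(x^k) / k = sum_{k>=1} (1/k) * x^k / (1 - x^k) = sum_{k, m >= 1} x^(k m) / k,
which after exponentiating simplifies to
PE(x/(1 - x)) = prod_{k>=1} 1 / (1 - x^k).
This is the generating function for the partition function p(n), so the coefficient of x^3 is p(3).
Computing p(3) by dynamic programming over parts 1, 2, ..., 3: p(3) = 3.

3


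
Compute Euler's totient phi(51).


phi(n) counts integers in [1, n] coprime to n. Using the multiplicative formula phi(n) = n * prod_{p | n} (1 - 1/p):
51 = 3 * 17, so
phi(51) = 51 * (1 - 1/3) * (1 - 1/17) = 32.

32


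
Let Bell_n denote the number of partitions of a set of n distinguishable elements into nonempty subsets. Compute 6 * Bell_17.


Bell_17 can be computed from the Bell triangle or from Dobinski's identity Bell_n = (1/e) * sum_{k>=0} k^n / k!.
Computing Bell_17 = 82864869804.
Then 6 * 82864869804 = 497189218824.

497189218824


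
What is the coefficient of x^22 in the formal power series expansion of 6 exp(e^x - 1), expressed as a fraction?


exp(e^x - 1) is the exponential generating function for the Bell numbers Bell_k: exp(e^x - 1) = sum_{k>=0} Bell_k x^k / k!.
So the coefficient of x^22 in 6 exp(e^x - 1) is 6 Bell_22 / 22!.
Computing: Bell_22 = 4506715738447323 and 22! = 1124000727777607680000, giving
6 * 4506715738447323/1124000727777607680000 = 88366975263673/3673204992737280000.

88366975263673/3673204992737280000


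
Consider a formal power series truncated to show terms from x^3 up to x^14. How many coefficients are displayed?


From x^3 to x^14 inclusive, the count is 14 - 3 + 1 = 12.

12


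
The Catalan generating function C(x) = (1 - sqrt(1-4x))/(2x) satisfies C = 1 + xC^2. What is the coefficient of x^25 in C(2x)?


Substituting x -> 2x scales the n-th coefficient by 2^n, so [x^25] C(2x) = 2^25 * C_25.
C_25 = C(2*25, 25)/(26) = 126410606437752/26 = 4861946401452.
So 2^25 * 4861946401452 = 33554432 * 4861946401452 = 163139849915165835264.

163139849915165835264


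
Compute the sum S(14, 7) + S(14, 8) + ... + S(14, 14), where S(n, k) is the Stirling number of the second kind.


By definition, S(n, k) counts partitions of an n-set into exactly k nonempty blocks.
Computing row n = 14 for k = 7..14:
S(14, k): 49329280, 20912320, 5135130, 752752, 66066, 3367, 91, 1
Sum = 76199007.

76199007


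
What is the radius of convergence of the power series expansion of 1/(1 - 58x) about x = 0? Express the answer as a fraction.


Expanding 1/(1 - 58x) = sum_{k>=0} 58^k x^k, the series converges when |58x| < 1, i.e., |x| < 1/58.
So the radius of convergence is 1/58 = 1/58.

1/58


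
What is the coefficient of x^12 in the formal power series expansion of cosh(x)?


The Maclaurin series is cosh(t) = sum_{m>=0} t^(2m) / (2m)!, so substituting t = x, only even powers of x are nonzero, with coefficient of x^(2m) equal to 1 / (2m)!.
For x^12 the coefficient is 1/12! = 1/479001600 = 1/479001600.

1/479001600


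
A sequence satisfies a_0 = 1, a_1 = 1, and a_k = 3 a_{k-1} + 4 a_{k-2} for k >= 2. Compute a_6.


The characteristic equation is t^2 - 3 t - 4 = 0, with roots r_1 = 4 and r_2 = -1 (so c_1 = r_1 + r_2, c_2 = -r_1 r_2 as required).
One can use the closed form a_n = A r_1^n + B r_2^n, but direct iteration is more reliable:
a_0 = 1, a_1 = 1, a_2 = 7, a_3 = 25, a_4 = 103, a_5 = 409, a_6 = 1639.
So a_6 = 1639.

1639


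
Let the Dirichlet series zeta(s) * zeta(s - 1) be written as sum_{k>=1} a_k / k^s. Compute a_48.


Convolution gives a_k = sum_{d | k} d * 1 = sum_{d | k} d = sigma(k), the sum of positive divisors of k.
For k = 48, the divisors are 1, 2, 3, 4, 6, 8, 12, 16, 24, 48, so
sigma(48) = 1 + 2 + 3 + 4 + 6 + 8 + 12 + 16 + 24 + 48 = 124.

124


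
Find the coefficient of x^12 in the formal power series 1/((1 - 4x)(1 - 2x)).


By partial fractions or Cauchy convolution:
The coefficient equals sum_{k=0}^{12} 4^k * 2^(12-k).
= 33550336

33550336


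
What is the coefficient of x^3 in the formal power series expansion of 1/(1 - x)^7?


The negative binomial / multiset identity is
1/(1 - x)^r = sum_{k>=0} C(k + r - 1, r - 1) x^k.
Here r = 7 and k = 3, so the coefficient is
C(3 + 6, 6) = C(9, 6)
= 84

84


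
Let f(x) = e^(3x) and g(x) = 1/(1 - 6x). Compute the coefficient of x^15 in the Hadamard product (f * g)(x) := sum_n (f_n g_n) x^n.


Expanding: f_k = 3^k/k! (from e^(3x)) and g_k = 6^k (from 1/(1 - 6x)). So the Hadamard coefficient (f * g)_k = 3^k 6^k / k! = (18)^k / k!.
For k = 15: 18^15/15! = 6746640616477458432/1307674368000 = 4518872583696/875875.

4518872583696/875875


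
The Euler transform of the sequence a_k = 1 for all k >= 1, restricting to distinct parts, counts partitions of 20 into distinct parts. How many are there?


Partitions of 20 into distinct parts can be computed via generating function.
Product (1+x)(1+x^2)(1+x^3)...
The coefficient of x^20 = 64

64


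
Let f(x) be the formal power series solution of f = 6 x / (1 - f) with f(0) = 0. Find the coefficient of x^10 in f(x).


Apply Lagrange inversion: f = 6 x * phi(f) with phi(t) = 1/(1 - t), so
[x^n] f = 6^n * (1/n) [t^(n-1)] phi(t)^n = 6^n * (1/n) [t^(n-1)] (1 - t)^(-n) = 6^n * (1/n) C(2n - 2, n - 1) = 6^n * C_{n-1}.
For n = 10: C_9 = C(18, 9) / 10 = 48620/10 = 4862.
With the 6^10 = 60466176 factor, the coefficient is 60466176 * 4862 = 293986547712.

293986547712


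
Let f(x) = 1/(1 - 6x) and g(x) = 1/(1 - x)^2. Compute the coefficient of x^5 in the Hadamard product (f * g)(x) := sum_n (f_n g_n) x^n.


f has coefficients f_k = 6^k. For g = 1/(1 - x)^2 the coefficient is g_k = C(k + 1, 1) = k + 1. The Hadamard coefficient is (f * g)_k = 6^k * (k + 1).
For k = 5: 6^5 * 6 = 7776 * 6 = 46656.

46656


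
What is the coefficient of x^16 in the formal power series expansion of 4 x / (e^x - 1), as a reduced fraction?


The exponential generating function for Bernoulli numbers is
x / (e^x - 1) = sum_{k>=0} B_k x^k / k!.
So the coefficient of x^16 in 4 x / (e^x - 1) is 4 B_16 / 16!.
Computing: B_16 = -3617/510, 16! = 20922789888000, giving
4 * -3617/510 / 20922789888000 = -3617/2667655710720000.

-3617/2667655710720000


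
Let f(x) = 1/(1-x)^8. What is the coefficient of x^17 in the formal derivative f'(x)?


Differentiate: d/dx [ 1/(1-x)^r ] = r / (1-x)^(r+1).
Here r = 8, so f'(x) = 8 / (1-x)^9.
The expansion of 1/(1-x)^(r+1) has coefficient of x^n equal to C(n+r, r).
So the coefficient of x^17 in f'(x) is
8 * C(25, 8) = 8 * 1081575 = 8652600

8652600


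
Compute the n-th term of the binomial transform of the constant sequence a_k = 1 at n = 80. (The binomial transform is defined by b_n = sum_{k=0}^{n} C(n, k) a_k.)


With a_k = 1 for all k, b_n = sum_{k=0}^{n} C(n, k) = 2^n by the binomial theorem.
For n = 80: 2^80 = 1208925819614629174706176.

1208925819614629174706176


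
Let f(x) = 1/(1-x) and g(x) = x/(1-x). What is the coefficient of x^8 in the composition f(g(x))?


First simplify the composition: f(g(x)) = 1/(1 - x/(1-x)) = (1-x)/((1-x) - x) = (1-x)/(1-2x).
Now extract the coefficient. Write (1-x)/(1-2x) = 1/(1-2x) - x/(1-2x).
The coefficient of x^n in 1/(1-2x) is 2^n, and in x/(1-2x) is 2^(n-1) (for n >= 1).
So the coefficient of x^8 is 2^8 - 2^7 = 256 - 128 = 128.

128


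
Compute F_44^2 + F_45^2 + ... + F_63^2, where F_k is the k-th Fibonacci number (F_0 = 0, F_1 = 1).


There is a standard identity sum_{k=0}^{N} F_k^2 = F_N * F_{N+1} (proved inductively from the telescoping relation F_k^2 = F_k F_{k+1} - F_{k-1} F_k). Then
sum_{k=44}^{63} F_k^2 = F_63 F_64 - F_43 F_44.
Computing: F_63 = 6557470319842, F_64 = 10610209857723, F_43 = 433494437, F_44 = 701408733.
Sum = 6557470319842 * 10610209857723 - 433494437 * 701408733 = 69576135925256798305121445.

69576135925256798305121445


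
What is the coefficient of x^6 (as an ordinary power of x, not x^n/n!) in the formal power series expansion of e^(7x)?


The exponential series is e^y = sum_{k>=0} y^k / k!. Substituting y = 7x gives
e^(7x) = sum_{k>=0} 7^k x^k / k!.
So the coefficient of x^n is a^n/n! with a = 7, n = 6:
7^6 / 6! = 117649/720 = 117649/720

117649/720


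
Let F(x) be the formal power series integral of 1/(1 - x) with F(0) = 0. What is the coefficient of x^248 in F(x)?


1/(1 - x) = sum_{k>=0} x^k. Integrating termwise and using F(0) = 0 gives
F(x) = sum_{k>=0} x^(k+1) / (k+1) = sum_{m>=1} x^m / m = -ln(1 - x).
So the coefficient of x^248 is 1/248 = 1/248.

1/248


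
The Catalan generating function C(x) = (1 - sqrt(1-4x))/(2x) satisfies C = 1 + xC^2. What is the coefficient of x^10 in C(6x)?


Substituting x -> 6x scales the n-th coefficient by 6^n, so [x^10] C(6x) = 6^10 * C_10.
C_10 = C(2*10, 10)/(11) = 184756/11 = 16796.
So 6^10 * 16796 = 60466176 * 16796 = 1015589892096.

1015589892096


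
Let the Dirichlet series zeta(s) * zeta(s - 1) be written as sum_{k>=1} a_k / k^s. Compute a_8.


Convolution gives a_k = sum_{d | k} d * 1 = sum_{d | k} d = sigma(k), the sum of positive divisors of k.
For k = 8, the divisors are 1, 2, 4, 8, so
sigma(8) = 1 + 2 + 4 + 8 = 15.

15


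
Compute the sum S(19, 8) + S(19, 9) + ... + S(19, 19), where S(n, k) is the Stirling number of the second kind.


By definition, S(n, k) counts partitions of an n-set into exactly k nonempty blocks.
Computing row n = 19 for k = 8..19:
S(19, k): 1709751003480, 1144614626805, 477297033785, 129413217791, 23466951300, 2892439160, 243577530, 13916778, 527136, 12597, 171, 1
Sum = 3487693306534.

3487693306534


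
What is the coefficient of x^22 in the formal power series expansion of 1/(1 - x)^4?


The negative binomial / multiset identity is
1/(1 - x)^r = sum_{k>=0} C(k + r - 1, r - 1) x^k.
Here r = 4 and k = 22, so the coefficient is
C(22 + 3, 3) = C(25, 3)
= 2300

2300


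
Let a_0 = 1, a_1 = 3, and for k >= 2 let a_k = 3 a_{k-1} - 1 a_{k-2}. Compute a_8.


Iterating the recurrence forward:
a_0 = 1
a_1 = 3
a_2 = 3*3 - 1*1 = 8
a_3 = 3*8 - 1*3 = 21
a_4 = 3*21 - 1*8 = 55
a_5 = 3*55 - 1*21 = 144
a_6 = 3*144 - 1*55 = 377
a_7 = 3*377 - 1*144 = 987
a_8 = 3*987 - 1*377 = 2584
So a_8 = 2584.

2584


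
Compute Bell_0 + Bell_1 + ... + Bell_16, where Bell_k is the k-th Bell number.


Recall Bell_k counts set partitions of a k-set (with Bell_0 = 1 by convention).
Bell_0 through Bell_16: 1, 1, 2, 5, 15, 52, 203, 877, 4140, 21147, 115975, 678570, 4213597, 27644437, 190899322, 1382958545, 10480142147
Sum = 1 + 1 + 2 + 5 + 15 + 52 + 203 + 877 + 4140 + 21147 + 115975 + 678570 + 4213597 + 27644437 + 190899322 + 1382958545 + 10480142147 = 12086679036.

12086679036


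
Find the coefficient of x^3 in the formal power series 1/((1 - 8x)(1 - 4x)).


By partial fractions or Cauchy convolution:
The coefficient equals sum_{k=0}^{3} 8^k * 4^(3-k).
= 960

960


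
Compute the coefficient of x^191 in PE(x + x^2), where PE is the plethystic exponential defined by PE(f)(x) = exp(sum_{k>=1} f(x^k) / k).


With f(x) = x + x^2, the exponent is sum_{k>=1} (x^k + x^(2k)) / k = -ln(1 - x) - ln(1 - x^2). Exponentiating:
PE(x + x^2) = 1 / ((1 - x)(1 - x^2)).
This is the generating function for partitions of n into parts of size 1 or 2. The number of 2's can be any j in 0..95, and the rest are 1's, so
[x^191] = floor(191/2) + 1 = 96.

96


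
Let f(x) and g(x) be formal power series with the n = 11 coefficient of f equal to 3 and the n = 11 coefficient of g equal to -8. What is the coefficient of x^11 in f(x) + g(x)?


Addition of formal power series is termwise.
The coefficient of x^11 in f + g = 3 + -8
= -5

-5


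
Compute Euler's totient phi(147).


phi(n) counts integers in [1, n] coprime to n. Using the multiplicative formula phi(n) = n * prod_{p | n} (1 - 1/p):
147 = 3 * 7^2, so
phi(147) = 147 * (1 - 1/3) * (1 - 1/7) = 84.

84


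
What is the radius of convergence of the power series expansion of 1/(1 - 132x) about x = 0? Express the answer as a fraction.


Expanding 1/(1 - 132x) = sum_{k>=0} 132^k x^k, the series converges when |132x| < 1, i.e., |x| < 1/132.
So the radius of convergence is 1/132 = 1/132.

1/132


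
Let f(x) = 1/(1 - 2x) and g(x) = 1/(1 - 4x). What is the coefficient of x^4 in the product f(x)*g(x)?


The coefficient of x^n in f*g is the Cauchy product: sum_{k=0}^{n} a^k * b^(n-k).
With a=2, b=4, n=4:
sum_{k=0}^{4} 2^k * 4^(4-k)
= 496

496


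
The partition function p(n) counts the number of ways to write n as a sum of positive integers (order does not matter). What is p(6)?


Using the generating function prod_{k>=1} 1/(1-x^k), we compute p(6).
By dynamic programming over parts 1 through 6:
p(6) = 11

11


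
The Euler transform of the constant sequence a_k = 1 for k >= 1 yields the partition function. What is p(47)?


The Euler transform converts the sequence a_k = 1 into the number of integer partitions.
Using the recurrence or dynamic programming:
p(47) = 124754

124754


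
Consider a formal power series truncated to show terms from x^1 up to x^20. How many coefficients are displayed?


From x^1 to x^20 inclusive, the count is 20 - 1 + 1 = 20.

20


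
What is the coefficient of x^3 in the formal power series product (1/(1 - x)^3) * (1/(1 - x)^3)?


Combine the factors: (1/(1 - x)^3) * (1/(1 - x)^3) = 1/(1 - x)^6.
Then use 1/(1 - x)^r = sum_{k>=0} C(k + r - 1, r - 1) x^k with r = 6 and k = 3:
C(8, 5) = 56.

56


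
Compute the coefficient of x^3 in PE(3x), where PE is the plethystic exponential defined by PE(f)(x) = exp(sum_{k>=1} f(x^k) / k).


With f(x) = 3x, the exponent is sum_{k>=1} 3 x^k / k = 3 * (-ln(1 - x)). Exponentiating:
PE(3x) = exp(-3 ln(1 - x)) = 1/(1 - x)^3.
By the negative binomial expansion, [x^n] 1/(1 - x)^3 = C(n + 2, 2).
For n = 3: C(5, 2) = 10.

10


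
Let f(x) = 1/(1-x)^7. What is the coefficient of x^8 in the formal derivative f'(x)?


Differentiate: d/dx [ 1/(1-x)^r ] = r / (1-x)^(r+1).
Here r = 7, so f'(x) = 7 / (1-x)^8.
The expansion of 1/(1-x)^(r+1) has coefficient of x^n equal to C(n+r, r).
So the coefficient of x^8 in f'(x) is
7 * C(15, 7) = 7 * 6435 = 45045

45045


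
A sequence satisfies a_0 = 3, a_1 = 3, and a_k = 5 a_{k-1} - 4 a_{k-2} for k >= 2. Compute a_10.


The characteristic equation is t^2 - 5 t + 4 = 0, with roots r_1 = 4 and r_2 = 1 (so c_1 = r_1 + r_2, c_2 = -r_1 r_2 as required).
One can use the closed form a_n = A r_1^n + B r_2^n, but direct iteration is more reliable:
a_0 = 3, a_1 = 3, a_2 = 3, a_3 = 3, a_4 = 3, a_5 = 3, a_6 = 3, a_7 = 3, a_8 = 3, a_9 = 3, a_10 = 3.
So a_10 = 3.

3


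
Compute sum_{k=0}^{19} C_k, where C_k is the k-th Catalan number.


C_0 through C_19: 1, 1, 2, 5, 14, 42, 132, 429, 1430, 4862, 16796, 58786, 208012, 742900, 2674440, 9694845, 35357670, 129644790, 477638700, 1767263190
Sum = 1 + 1 + 2 + 5 + 14 + 42 + 132 + 429 + 1430 + 4862 + 16796 + 58786 + 208012 + 742900 + 2674440 + 9694845 + 35357670 + 129644790 + 477638700 + 1767263190
= 2423307047

2423307047


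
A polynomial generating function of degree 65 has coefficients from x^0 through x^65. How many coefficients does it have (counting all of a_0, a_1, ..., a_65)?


A polynomial of degree 65 takes the form a_0 + a_1 x + ... + a_65 x^65.
The number of coefficients is 65 + 1 = 66.

66


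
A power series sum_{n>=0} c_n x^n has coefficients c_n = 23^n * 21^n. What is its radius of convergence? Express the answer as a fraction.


By the root test (Cauchy-Hadamard), the radius is R = 1 / limsup_n |c_n|^(1/n).
Here |c_n|^(1/n) = (23^n * 21^n)^(1/n) = 23 * 21 = 483 for all n.
So R = 1/483 = 1/483.

1/483


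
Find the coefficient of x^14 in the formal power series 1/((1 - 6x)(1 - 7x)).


By partial fractions or Cauchy convolution:
The coefficient equals sum_{k=0}^{14} 6^k * 7^(14-k).
= 4277376525367

4277376525367


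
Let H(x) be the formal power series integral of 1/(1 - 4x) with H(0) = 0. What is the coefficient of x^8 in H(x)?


1/(1 - 4x) = sum_{k>=0} 4^k x^k. Integrating termwise with H(0) = 0:
H(x) = sum_{k>=0} 4^k x^(k+1) / (k+1) = sum_{m>=1} 4^(m-1) x^m / m.
For m = 8: 4^7/8 = 16384/8 = 2048.

2048


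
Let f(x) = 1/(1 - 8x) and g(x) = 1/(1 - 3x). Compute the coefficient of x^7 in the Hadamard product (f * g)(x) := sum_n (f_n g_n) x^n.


f has coefficients f_k = 8^k and g has coefficients g_k = 3^k, so the Hadamard product has coefficient (f*g)_k = 8^k * 3^k = 24^k.
For k = 7: 24^7 = 4586471424.

4586471424


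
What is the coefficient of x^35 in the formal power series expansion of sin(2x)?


The Maclaurin series is sin(t) = sum_{k>=0} (-1)^k t^(2k+1) / (2k+1)!, so substituting t = 2x, only odd powers of x are nonzero, with coefficient of x^(2k+1) equal to (-1)^k 2^(2k+1) / (2k+1)!.
Write 35 = 2*17 + 1, giving the coefficient (-1)^17 * 2^35 / 35! = -34359738368/10333147966386144929666651337523200000000 = -8/2405873491984360136479756640625.

-8/2405873491984360136479756640625


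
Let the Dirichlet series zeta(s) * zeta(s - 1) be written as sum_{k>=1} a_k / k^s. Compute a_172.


Convolution gives a_k = sum_{d | k} d * 1 = sum_{d | k} d = sigma(k), the sum of positive divisors of k.
For k = 172, the divisors are 1, 2, 4, 43, 86, 172, so
sigma(172) = 1 + 2 + 4 + 43 + 86 + 172 = 308.

308


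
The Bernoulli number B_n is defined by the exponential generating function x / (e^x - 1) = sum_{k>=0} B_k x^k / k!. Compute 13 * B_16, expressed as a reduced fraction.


Bernoulli numbers can also be computed recursively via B_0 = 1 and sum_{j=0}^{m} C(m+1, j) B_j = 0 for m >= 1. Odd-index Bernoulli numbers vanish for k >= 3.
Computing B_16 = -3617/510, so 13 * B_16 = 13 * -3617/510 = -47021/510.

-47021/510


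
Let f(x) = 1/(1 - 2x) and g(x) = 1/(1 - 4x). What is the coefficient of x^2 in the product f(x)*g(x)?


The coefficient of x^n in f*g is the Cauchy product: sum_{k=0}^{n} a^k * b^(n-k).
With a=2, b=4, n=2:
sum_{k=0}^{2} 2^k * 4^(2-k)
= 28

28


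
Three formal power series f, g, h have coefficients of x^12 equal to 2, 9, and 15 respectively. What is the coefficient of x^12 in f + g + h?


Series addition is componentwise:
2 + 9 + 15
= 26

26


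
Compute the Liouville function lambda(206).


The Liouville function is lambda(k) = (-1)^Omega(k), where Omega(k) counts the prime factors of k with multiplicity.
Factoring: 206 = 2 * 103, so Omega(206) = 2.
lambda(206) = (-1)^2 = 1.

1


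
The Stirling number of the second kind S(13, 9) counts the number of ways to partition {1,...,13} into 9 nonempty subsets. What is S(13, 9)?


Using the explicit formula S(n,k) = (1/k!) sum_{j=0}^{k} (-1)^(k-j) C(k,j) j^n:
S(13, 9) = 359502
Equivalently, S(n,k) is n! times the coefficient of x^n in the EGF (e^x - 1)^k / k!.

359502


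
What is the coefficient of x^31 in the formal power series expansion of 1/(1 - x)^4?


The negative binomial / multiset identity is
1/(1 - x)^r = sum_{k>=0} C(k + r - 1, r - 1) x^k.
Here r = 4 and k = 31, so the coefficient is
C(31 + 3, 3) = C(34, 3)
= 5984

5984


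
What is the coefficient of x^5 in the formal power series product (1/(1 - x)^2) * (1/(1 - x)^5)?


Combine the factors: (1/(1 - x)^2) * (1/(1 - x)^5) = 1/(1 - x)^7.
Then use 1/(1 - x)^r = sum_{k>=0} C(k + r - 1, r - 1) x^k with r = 7 and k = 5:
C(11, 6) = 462.

462


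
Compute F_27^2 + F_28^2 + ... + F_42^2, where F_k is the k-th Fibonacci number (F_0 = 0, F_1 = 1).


There is a standard identity sum_{k=0}^{N} F_k^2 = F_N * F_{N+1} (proved inductively from the telescoping relation F_k^2 = F_k F_{k+1} - F_{k-1} F_k). Then
sum_{k=27}^{42} F_k^2 = F_42 F_43 - F_26 F_27.
Computing: F_42 = 267914296, F_43 = 433494437, F_26 = 121393, F_27 = 196418.
Sum = 267914296 * 433494437 - 121393 * 196418 = 116139333065001078.

116139333065001078


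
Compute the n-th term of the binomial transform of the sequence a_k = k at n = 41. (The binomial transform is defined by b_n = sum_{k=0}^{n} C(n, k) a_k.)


With a_k = k, b_n = sum_{k=0}^{n} C(n, k) k. Using k * C(n, k) = n * C(n-1, k-1) gives b_n = n * sum_{k>=1} C(n-1, k-1) = n * 2^(n-1).
For n = 41: 41 * 2^40 = 41 * 1099511627776 = 45079976738816.

45079976738816


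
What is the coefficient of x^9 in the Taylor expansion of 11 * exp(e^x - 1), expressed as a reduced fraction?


exp(e^x - 1) = sum_{k>=0} Bell_k x^k / k!, where Bell_k is the k-th Bell number.
So the coefficient of x^9 is 11 * Bell_9 / 9!.
Computing: Bell_9 = 21147 and 9! = 362880, giving
11 * 21147/362880 = 11077/17280.

11077/17280


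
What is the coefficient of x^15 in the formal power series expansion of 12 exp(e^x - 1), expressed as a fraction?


exp(e^x - 1) is the exponential generating function for the Bell numbers Bell_k: exp(e^x - 1) = sum_{k>=0} Bell_k x^k / k!.
So the coefficient of x^15 in 12 exp(e^x - 1) is 12 Bell_15 / 15!.
Computing: Bell_15 = 1382958545 and 15! = 1307674368000, giving
12 * 1382958545/1307674368000 = 276591709/21794572800.

276591709/21794572800


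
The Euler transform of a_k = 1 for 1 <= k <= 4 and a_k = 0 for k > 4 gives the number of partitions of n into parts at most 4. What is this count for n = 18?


Partitions of 18 into parts at most 4:
Using generating function (1-x)^(-1)(1-x^2)^(-1)...(1-x^4)^(-1),
the coefficient of x^18 = 84

84


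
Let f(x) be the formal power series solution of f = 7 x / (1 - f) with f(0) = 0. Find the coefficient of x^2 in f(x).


Apply Lagrange inversion: f = 7 x * phi(f) with phi(t) = 1/(1 - t), so
[x^n] f = 7^n * (1/n) [t^(n-1)] phi(t)^n = 7^n * (1/n) [t^(n-1)] (1 - t)^(-n) = 7^n * (1/n) C(2n - 2, n - 1) = 7^n * C_{n-1}.
For n = 2: C_1 = C(2, 1) / 2 = 2/2 = 1.
With the 7^2 = 49 factor, the coefficient is 49 * 1 = 49.

49


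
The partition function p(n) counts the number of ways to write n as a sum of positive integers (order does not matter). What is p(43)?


Using the generating function prod_{k>=1} 1/(1-x^k), we compute p(43).
By dynamic programming over parts 1 through 43:
p(43) = 63261

63261


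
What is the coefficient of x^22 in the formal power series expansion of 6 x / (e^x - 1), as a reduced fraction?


The exponential generating function for Bernoulli numbers is
x / (e^x - 1) = sum_{k>=0} B_k x^k / k!.
So the coefficient of x^22 in 6 x / (e^x - 1) is 6 B_22 / 22!.
Computing: B_22 = 854513/138, 22! = 1124000727777607680000, giving
6 * 854513/138 / 1124000727777607680000 = 77683/2350183339898634240000.

77683/2350183339898634240000


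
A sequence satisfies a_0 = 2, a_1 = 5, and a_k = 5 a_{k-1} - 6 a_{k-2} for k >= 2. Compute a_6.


The characteristic equation is t^2 - 5 t + 6 = 0, with roots r_1 = 3 and r_2 = 2 (so c_1 = r_1 + r_2, c_2 = -r_1 r_2 as required).
One can use the closed form a_n = A r_1^n + B r_2^n, but direct iteration is more reliable:
a_0 = 2, a_1 = 5, a_2 = 13, a_3 = 35, a_4 = 97, a_5 = 275, a_6 = 793.
So a_6 = 793.

793


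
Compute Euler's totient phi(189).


phi(n) counts integers in [1, n] coprime to n. Using the multiplicative formula phi(n) = n * prod_{p | n} (1 - 1/p):
189 = 3^3 * 7, so
phi(189) = 189 * (1 - 1/3) * (1 - 1/7) = 108.

108


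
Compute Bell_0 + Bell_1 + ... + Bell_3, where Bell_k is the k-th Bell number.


Recall Bell_k counts set partitions of a k-set (with Bell_0 = 1 by convention).
Bell_0 through Bell_3: 1, 1, 2, 5
Sum = 1 + 1 + 2 + 5 = 9.

9


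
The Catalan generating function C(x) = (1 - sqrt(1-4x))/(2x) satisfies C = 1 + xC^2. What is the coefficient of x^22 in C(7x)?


Substituting x -> 7x scales the n-th coefficient by 7^n, so [x^22] C(7x) = 7^22 * C_22.
C_22 = C(2*22, 22)/(23) = 2104098963720/23 = 91482563640.
So 7^22 * 91482563640 = 3909821048582988049 * 91482563640 = 357680452898004736014001938360.

357680452898004736014001938360


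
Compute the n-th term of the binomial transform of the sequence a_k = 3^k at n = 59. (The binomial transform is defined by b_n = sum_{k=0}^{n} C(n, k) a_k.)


With a_k = 3^k, b_n = sum_{k=0}^{n} C(n, k) 3^k = (1 + 3)^n by the binomial theorem.
For n = 59: (1 + 3)^59 = 4^59 = 332306998946228968225951765070086144.

332306998946228968225951765070086144


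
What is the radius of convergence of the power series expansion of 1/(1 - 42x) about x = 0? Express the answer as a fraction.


Expanding 1/(1 - 42x) = sum_{k>=0} 42^k x^k, the series converges when |42x| < 1, i.e., |x| < 1/42.
So the radius of convergence is 1/42 = 1/42.

1/42


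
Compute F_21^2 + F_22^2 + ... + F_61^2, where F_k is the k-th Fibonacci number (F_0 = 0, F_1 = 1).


There is a standard identity sum_{k=0}^{N} F_k^2 = F_N * F_{N+1} (proved inductively from the telescoping relation F_k^2 = F_k F_{k+1} - F_{k-1} F_k). Then
sum_{k=21}^{61} F_k^2 = F_61 F_62 - F_20 F_21.
Computing: F_61 = 2504730781961, F_62 = 4052739537881, F_20 = 6765, F_21 = 10946.
Sum = 2504730781961 * 4052739537881 - 6765 * 10946 = 10151021471800938836914951.

10151021471800938836914951


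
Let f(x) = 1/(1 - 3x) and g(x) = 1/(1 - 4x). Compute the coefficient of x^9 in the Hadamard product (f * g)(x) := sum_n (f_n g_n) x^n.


f has coefficients f_k = 3^k and g has coefficients g_k = 4^k, so the Hadamard product has coefficient (f*g)_k = 3^k * 4^k = 12^k.
For k = 9: 12^9 = 5159780352.

5159780352


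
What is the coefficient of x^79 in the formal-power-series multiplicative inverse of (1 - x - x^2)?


Let the inverse be f(x) = sum_{k>=0} a_k x^k. From f(x) * (1 - x - x^2) = 1 and matching coefficients:
 x^0: a_0 = 1.
 x^1: a_1 - a_0 = 0, so a_1 = 1.
 x^k (k >= 2): a_k - a_{k-1} - a_{k-2} = 0, i.e. a_k = a_{k-1} + a_{k-2}.
This is the Fibonacci-type recurrence shifted so that a_0 = a_1 = 1.
Iterating: a_0=1, a_1=1, a_2=2, a_3=3, a_4=5, a_5=8, a_6=13, a_7=21, a_8=34, a_9=55, ...
a_79 = 23416728348467685.

23416728348467685


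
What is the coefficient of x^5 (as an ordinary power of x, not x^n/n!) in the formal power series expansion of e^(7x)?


The exponential series is e^y = sum_{k>=0} y^k / k!. Substituting y = 7x gives
e^(7x) = sum_{k>=0} 7^k x^k / k!.
So the coefficient of x^n is a^n/n! with a = 7, n = 5:
7^5 / 5! = 16807/120 = 16807/120

16807/120


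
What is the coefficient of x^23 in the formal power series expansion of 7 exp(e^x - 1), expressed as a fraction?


exp(e^x - 1) is the exponential generating function for the Bell numbers Bell_k: exp(e^x - 1) = sum_{k>=0} Bell_k x^k / k!.
So the coefficient of x^23 in 7 exp(e^x - 1) is 7 Bell_23 / 23!.
Computing: Bell_23 = 44152005855084346 and 23! = 25852016738884976640000, giving
7 * 44152005855084346/25852016738884976640000 = 22076002927542173/1846572624206069760000.

22076002927542173/1846572624206069760000


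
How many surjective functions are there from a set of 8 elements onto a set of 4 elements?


By inclusion-exclusion on which target elements are missed, the number of surjections from an n-set onto a k-set is
surj(n, k) = sum_{j=0}^{k} (-1)^j C(k, j) (k - j)^n.
Equivalently surj(n, k) = k! * S(n, k), where S(n, k) is the Stirling number of the second kind.
For n = 8, k = 4:
S(8, 4) = 1701, so
surj = 4! * 1701 = 24 * 1701 = 40824.

40824


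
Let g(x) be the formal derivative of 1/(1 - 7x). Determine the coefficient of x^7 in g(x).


Differentiate termwise: d/dx sum_{k>=0} 7^k x^k = sum_{k>=1} k 7^k x^(k-1) = sum_{j>=0} (j+1) 7^(j+1) x^j.
Equivalently, d/dx [1/(1 - 7x)] = 7/(1 - 7x)^2.
For j = 7: 8 * 7^8 = 8 * 5764801 = 46118408.

46118408


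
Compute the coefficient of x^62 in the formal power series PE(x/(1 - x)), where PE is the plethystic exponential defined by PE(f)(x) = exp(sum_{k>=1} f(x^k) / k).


For f(x) = x/(1 - x) we have
sum_{k>=1} f(x^k) / k = sum_{k>=1} (1/k) * x^k / (1 - x^k) = sum_{k, m >= 1} x^(k m) / k,
which after exponentiating simplifies to
PE(x/(1 - x)) = prod_{k>=1} 1 / (1 - x^k).
This is the generating function for the partition function p(n), so the coefficient of x^62 is p(62).
Computing p(62) by dynamic programming over parts 1, 2, ..., 62: p(62) = 1300156.

1300156


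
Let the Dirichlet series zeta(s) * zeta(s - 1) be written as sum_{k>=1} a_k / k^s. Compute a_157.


Convolution gives a_k = sum_{d | k} d * 1 = sum_{d | k} d = sigma(k), the sum of positive divisors of k.
For k = 157, the divisors are 1, 157, so
sigma(157) = 1 + 157 = 158.

158


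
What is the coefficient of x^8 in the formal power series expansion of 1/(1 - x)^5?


The expansion 1/(1 - x)^r = sum_{k>=0} C(k + r - 1, r - 1) x^k follows from the multiset / negative-binomial theorem (or from repeated differentiation of the geometric series).
For r = 5 and k = 8:
C(12, 4) = 479001600 / (24 * 40320) = 495.

495


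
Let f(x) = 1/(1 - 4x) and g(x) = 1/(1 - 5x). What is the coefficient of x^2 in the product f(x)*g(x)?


The coefficient of x^n in f*g is the Cauchy product: sum_{k=0}^{n} a^k * b^(n-k).
With a=4, b=5, n=2:
sum_{k=0}^{2} 4^k * 5^(2-k)
= 61

61


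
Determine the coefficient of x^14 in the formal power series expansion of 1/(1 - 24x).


The geometric series identity gives 1/(1 - c x) = sum_{k>=0} c^k x^k, so the coefficient of x^k is c^k.
Here c = 24 and k = 14.
Computing: 24^14 = 21035720123168587776

21035720123168587776


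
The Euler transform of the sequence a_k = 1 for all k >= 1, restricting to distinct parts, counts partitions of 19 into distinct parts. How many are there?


Partitions of 19 into distinct parts can be computed via generating function.
Product (1+x)(1+x^2)(1+x^3)...
The coefficient of x^19 = 54

54


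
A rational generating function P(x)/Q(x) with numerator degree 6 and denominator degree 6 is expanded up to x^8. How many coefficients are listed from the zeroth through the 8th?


Expanding up to x^8 gives the coefficients for x^0, x^1, ..., x^8.
That is 8 + 1 = 9 coefficients in total.

9


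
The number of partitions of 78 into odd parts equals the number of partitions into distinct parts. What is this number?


Computing partitions of 78 into odd parts (1, 3, 5, ...):
Using the generating function prod_{k>=0} 1/(1-x^(2k+1)),
the count is 64234

64234


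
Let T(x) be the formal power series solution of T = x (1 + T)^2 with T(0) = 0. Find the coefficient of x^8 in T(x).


Apply the Lagrange inversion formula: if T = x * phi(T) with phi(t) = (1 + t)^2, then [x^n] T = (1/n) [t^(n-1)] phi(t)^n = (1/n) [t^(n-1)] (1 + t)^(2n) = (1/n) C(2n, n-1).
Using the identity C(2n, n-1) = C(2n, n) * n / (n+1), the unscaled factor equals C(2n, n) / (n+1) = C_n, the n-th Catalan number.
For n = 8: C_8 = C(16, 8) / 9 = 12870/9 = 1430 = 1430.

1430


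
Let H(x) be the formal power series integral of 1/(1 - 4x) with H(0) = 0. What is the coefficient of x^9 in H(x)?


1/(1 - 4x) = sum_{k>=0} 4^k x^k. Integrating termwise with H(0) = 0:
H(x) = sum_{k>=0} 4^k x^(k+1) / (k+1) = sum_{m>=1} 4^(m-1) x^m / m.
For m = 9: 4^8/9 = 65536/9 = 65536/9.

65536/9


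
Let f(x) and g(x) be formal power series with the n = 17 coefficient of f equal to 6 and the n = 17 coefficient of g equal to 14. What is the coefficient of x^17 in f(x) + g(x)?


Addition of formal power series is termwise.
The coefficient of x^17 in f + g = 6 + 14
= 20

20


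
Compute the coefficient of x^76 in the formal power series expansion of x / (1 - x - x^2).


Let f(x) = sum_{k>=0} a_k x^k. Multiplying f(x) * (1 - x - x^2) = x and matching coefficients gives a_0 = 0, a_1 = 1, and a_k = a_{k-1} + a_{k-2} for k >= 2. These are the Fibonacci numbers F_k.
Iterating from F_0 = 0, F_1 = 1:
F_0=0, F_1=1, F_2=1, F_3=2, F_4=3, F_5=5, F_6=8, F_7=13, F_8=21, F_9=34, ...
F_76 = 3416454622906707.

3416454622906707


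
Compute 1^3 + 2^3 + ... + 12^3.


This power sum has a closed form given by Faulhaber's formula
sum_{k=1}^{m} k^p = (1 / (p + 1)) * sum_{j=0}^{p} C(p + 1, j) B_j m^(p + 1 - j),
but for small m direct computation is fastest:
1 + 8 + 27 + 64 + 125 + 216 + 343 + 512 + 729 + 1000 + 1331 + 1728 = 6084.

6084


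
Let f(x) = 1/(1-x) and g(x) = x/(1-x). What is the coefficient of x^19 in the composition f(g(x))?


First simplify the composition: f(g(x)) = 1/(1 - x/(1-x)) = (1-x)/((1-x) - x) = (1-x)/(1-2x).
Now extract the coefficient. Write (1-x)/(1-2x) = 1/(1-2x) - x/(1-2x).
The coefficient of x^n in 1/(1-2x) is 2^n, and in x/(1-2x) is 2^(n-1) (for n >= 1).
So the coefficient of x^19 is 2^19 - 2^18 = 524288 - 262144 = 262144.

262144


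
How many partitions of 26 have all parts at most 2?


Using the generating function (1-x)^(-1)(1-x^2)^(-1),
the coefficient of x^26 counts these restricted partitions.
Result = 14

14


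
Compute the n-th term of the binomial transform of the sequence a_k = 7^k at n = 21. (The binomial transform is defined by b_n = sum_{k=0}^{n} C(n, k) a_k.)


With a_k = 7^k, b_n = sum_{k=0}^{n} C(n, k) 7^k = (1 + 7)^n by the binomial theorem.
For n = 21: (1 + 7)^21 = 8^21 = 9223372036854775808.

9223372036854775808


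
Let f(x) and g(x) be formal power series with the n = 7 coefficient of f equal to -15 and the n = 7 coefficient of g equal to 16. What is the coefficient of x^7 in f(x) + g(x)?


Addition of formal power series is termwise.
The coefficient of x^7 in f + g = -15 + 16
= 1

1


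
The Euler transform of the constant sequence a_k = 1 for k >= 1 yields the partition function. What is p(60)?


The Euler transform converts the sequence a_k = 1 into the number of integer partitions.
Using the recurrence or dynamic programming:
p(60) = 966467

966467


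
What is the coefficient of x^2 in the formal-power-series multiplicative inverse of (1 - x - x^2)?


Let the inverse be f(x) = sum_{k>=0} a_k x^k. From f(x) * (1 - x - x^2) = 1 and matching coefficients:
 x^0: a_0 = 1.
 x^1: a_1 - a_0 = 0, so a_1 = 1.
 x^k (k >= 2): a_k - a_{k-1} - a_{k-2} = 0, i.e. a_k = a_{k-1} + a_{k-2}.
This is the Fibonacci-type recurrence shifted so that a_0 = a_1 = 1.
Iterating: a_0=1, a_1=1, a_2=2
a_2 = 2.

2


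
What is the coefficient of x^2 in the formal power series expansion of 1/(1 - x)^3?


The expansion 1/(1 - x)^r = sum_{k>=0} C(k + r - 1, r - 1) x^k follows from the multiset / negative-binomial theorem (or from repeated differentiation of the geometric series).
For r = 3 and k = 2:
C(4, 2) = 24 / (2 * 2) = 6.

6


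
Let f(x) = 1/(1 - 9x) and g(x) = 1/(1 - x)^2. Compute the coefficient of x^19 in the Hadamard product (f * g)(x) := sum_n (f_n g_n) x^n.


f has coefficients f_k = 9^k. For g = 1/(1 - x)^2 the coefficient is g_k = C(k + 1, 1) = k + 1. The Hadamard coefficient is (f * g)_k = 9^k * (k + 1).
For k = 19: 9^19 * 20 = 1350851717672992089 * 20 = 27017034353459841780.

27017034353459841780


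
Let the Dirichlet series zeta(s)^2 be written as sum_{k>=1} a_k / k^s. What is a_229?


The Dirichlet convolution of the constant function 1 with itself gives (1 * 1)(k) = sum_{d | k} 1 = d(k), the number of positive divisors of k.
Since zeta(s) = sum_{k>=1} 1/k^s, we have zeta(s)^2 = sum_{k>=1} d(k)/k^s, so a_k = d(k).
For k = 229: the divisors are 1, 229.
Count = 2.

2


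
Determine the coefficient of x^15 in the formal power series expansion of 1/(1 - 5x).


The geometric series identity gives 1/(1 - c x) = sum_{k>=0} c^k x^k, so the coefficient of x^k is c^k.
Here c = 5 and k = 15.
Computing: 5^15 = 30517578125

30517578125


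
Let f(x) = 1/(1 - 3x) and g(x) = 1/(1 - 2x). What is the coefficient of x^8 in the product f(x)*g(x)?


The coefficient of x^n in f*g is the Cauchy product: sum_{k=0}^{n} a^k * b^(n-k).
With a=3, b=2, n=8:
sum_{k=0}^{8} 3^k * 2^(8-k)
= 19171

19171


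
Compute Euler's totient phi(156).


phi(n) counts integers in [1, n] coprime to n. Using the multiplicative formula phi(n) = n * prod_{p | n} (1 - 1/p):
156 = 2^2 * 3 * 13, so
phi(156) = 156 * (1 - 1/2) * (1 - 1/3) * (1 - 1/13) = 48.

48


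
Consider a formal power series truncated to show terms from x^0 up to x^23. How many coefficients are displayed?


From x^0 to x^23 inclusive, the count is 23 - 0 + 1 = 24.

24


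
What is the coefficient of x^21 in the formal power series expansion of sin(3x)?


The Maclaurin series is sin(t) = sum_{k>=0} (-1)^k t^(2k+1) / (2k+1)!, so substituting t = 3x, only odd powers of x are nonzero, with coefficient of x^(2k+1) equal to (-1)^k 3^(2k+1) / (2k+1)!.
Write 21 = 2*10 + 1, giving the coefficient (-1)^10 * 3^21 / 21! = 10460353203/51090942171709440000 = 531441/2595688775680000.

531441/2595688775680000
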